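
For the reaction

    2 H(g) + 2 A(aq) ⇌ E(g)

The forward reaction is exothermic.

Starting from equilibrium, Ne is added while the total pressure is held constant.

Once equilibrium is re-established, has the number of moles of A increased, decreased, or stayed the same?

increases

Adding inert gas at constant total pressure expands the volume and lowers every reacting partial pressure. With Δn_gas = 1 − 2 = -1, Q moves away from K toward the side with fewer gas moles, so the system shifts toward the side with more gas moles — to the left.
The net shift is to the left. A is a reactant, so its amount increases.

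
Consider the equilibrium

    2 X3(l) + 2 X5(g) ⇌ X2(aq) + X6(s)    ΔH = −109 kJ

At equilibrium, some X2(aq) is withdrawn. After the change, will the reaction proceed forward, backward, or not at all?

Removing X2 (aq), a product, drives the reaction to the right.

right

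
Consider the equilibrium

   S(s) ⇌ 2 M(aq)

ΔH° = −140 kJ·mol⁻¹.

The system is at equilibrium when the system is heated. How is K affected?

K depends on temperature via the van 't Hoff relation. The forward reaction is exothermic, so raising T decreases K.

decreases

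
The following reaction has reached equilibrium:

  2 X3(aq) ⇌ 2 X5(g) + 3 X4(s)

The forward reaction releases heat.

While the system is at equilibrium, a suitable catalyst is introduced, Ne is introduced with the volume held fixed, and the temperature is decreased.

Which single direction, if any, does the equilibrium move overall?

right

A catalyst speeds both forward and reverse rates equally; it changes neither Q nor K — no shift from this change.
At constant volume, adding an inert gas leaves every reacting species' partial pressure unchanged, so Q is unchanged — no shift from this change.
The forward reaction is exothermic. Lowering T favours the exothermic direction — shift to the right.
Only the nonzero effect(s) matter; the net shift is to the right.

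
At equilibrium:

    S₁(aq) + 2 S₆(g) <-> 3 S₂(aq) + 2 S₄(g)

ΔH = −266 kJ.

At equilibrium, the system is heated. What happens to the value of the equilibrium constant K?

decreases

K depends on temperature via the van 't Hoff relation. The forward reaction is exothermic, so raising T decreases K.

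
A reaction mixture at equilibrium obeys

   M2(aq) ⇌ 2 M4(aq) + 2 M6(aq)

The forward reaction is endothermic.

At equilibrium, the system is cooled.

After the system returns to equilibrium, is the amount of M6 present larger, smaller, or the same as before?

decreases

The forward reaction is endothermic. Lowering T favours the exothermic direction — shift to the left.
The net shift is to the left. M6 is a product, so its amount decreases.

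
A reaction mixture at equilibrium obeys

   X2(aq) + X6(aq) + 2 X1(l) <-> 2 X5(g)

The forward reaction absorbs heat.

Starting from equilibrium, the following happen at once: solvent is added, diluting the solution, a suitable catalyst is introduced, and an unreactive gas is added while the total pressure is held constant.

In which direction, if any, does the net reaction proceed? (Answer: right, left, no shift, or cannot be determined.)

cannot be determined

Dilution lowers every aqueous concentration by the same factor. Δn_aq = 0 − 2 = -2, so the system shifts toward the side with more dissolved moles — to the left.
A catalyst speeds both forward and reverse rates equally; it changes neither Q nor K — no shift from this change.
Adding inert gas at constant total pressure expands the volume and lowers every reacting partial pressure. With Δn_gas = 2 − 0 = +2, Q moves away from K toward the side with fewer gas moles, so the system shifts toward the side with more gas moles — to the right.
The individual effects push in opposite directions; without quantitative information the net direction cannot be determined.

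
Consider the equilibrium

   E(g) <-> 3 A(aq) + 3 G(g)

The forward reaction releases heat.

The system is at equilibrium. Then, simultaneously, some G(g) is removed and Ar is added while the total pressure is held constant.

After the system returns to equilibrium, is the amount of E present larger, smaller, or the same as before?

Removing G (g), a product, drives the reaction to the right.
Adding inert gas at constant total pressure expands the volume and lowers every reacting partial pressure. With Δn_gas = 3 − 1 = +2, Q moves away from K toward the side with fewer gas moles, so the system shifts toward the side with more gas moles — to the right.
The net shift is to the right. E is a reactant, so its amount decreases.

decreases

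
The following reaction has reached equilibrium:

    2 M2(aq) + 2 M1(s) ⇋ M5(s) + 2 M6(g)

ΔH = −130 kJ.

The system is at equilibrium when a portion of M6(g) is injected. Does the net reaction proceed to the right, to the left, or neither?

left

Adding M6 (g), a product, drives the reaction to the left.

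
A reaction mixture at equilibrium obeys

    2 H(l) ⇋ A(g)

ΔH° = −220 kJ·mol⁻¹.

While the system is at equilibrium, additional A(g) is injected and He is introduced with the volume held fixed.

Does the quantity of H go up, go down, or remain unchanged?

Adding A (g), a product, drives the reaction to the left.
At constant volume, adding an inert gas leaves every reacting species' partial pressure unchanged, so Q is unchanged — no shift from this change.
The net shift is to the left. H is a reactant, so its amount increases.

increases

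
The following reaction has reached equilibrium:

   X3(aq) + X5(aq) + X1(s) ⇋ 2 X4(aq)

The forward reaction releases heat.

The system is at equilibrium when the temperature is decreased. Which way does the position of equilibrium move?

right

The forward reaction is exothermic. Lowering T favours the exothermic direction — shift to the right.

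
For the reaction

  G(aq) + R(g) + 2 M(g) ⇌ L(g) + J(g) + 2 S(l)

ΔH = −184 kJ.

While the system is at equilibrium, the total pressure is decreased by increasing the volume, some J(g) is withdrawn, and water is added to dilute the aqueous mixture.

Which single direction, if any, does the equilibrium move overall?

Gas moles: reactants 3, products 2 (Δn_gas = -1). Expansion shifts the system toward the side with more moles of gas — to the left.
Removing J (g), a product, drives the reaction to the right.
Dilution lowers every aqueous concentration by the same factor. Δn_aq = 0 − 1 = -1, so the system shifts toward the side with more dissolved moles — to the left.
The individual effects push in opposite directions; without quantitative information the net direction cannot be determined.

cannot be determined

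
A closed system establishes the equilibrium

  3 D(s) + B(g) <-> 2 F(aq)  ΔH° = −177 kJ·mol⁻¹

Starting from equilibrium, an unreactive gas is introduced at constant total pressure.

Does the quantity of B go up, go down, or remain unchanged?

increases

Adding inert gas at constant total pressure expands the volume and lowers every reacting partial pressure. With Δn_gas = 0 − 1 = -1, Q moves away from K toward the side with fewer gas moles, so the system shifts toward the side with more gas moles — to the left.
The net shift is to the left. B is a reactant, so its amount increases.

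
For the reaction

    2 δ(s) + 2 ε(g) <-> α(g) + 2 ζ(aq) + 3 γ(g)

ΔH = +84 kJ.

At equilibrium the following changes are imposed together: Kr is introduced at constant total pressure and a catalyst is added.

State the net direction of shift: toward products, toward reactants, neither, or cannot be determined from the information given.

Adding inert gas at constant total pressure expands the volume and lowers every reacting partial pressure. With Δn_gas = 4 − 2 = +2, Q moves away from K toward the side with fewer gas moles, so the system shifts toward the side with more gas moles — to the right.
A catalyst speeds both forward and reverse rates equally; it changes neither Q nor K — no shift from this change.
Only the nonzero effect(s) matter; the net shift is to the right.

right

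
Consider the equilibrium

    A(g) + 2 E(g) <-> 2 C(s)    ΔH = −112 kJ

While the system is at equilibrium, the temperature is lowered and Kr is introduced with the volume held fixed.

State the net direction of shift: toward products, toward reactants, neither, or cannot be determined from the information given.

right

The forward reaction is exothermic. Lowering T favours the exothermic direction — shift to the right.
At constant volume, adding an inert gas leaves every reacting species' partial pressure unchanged, so Q is unchanged — no shift from this change.
Only the nonzero effect(s) matter; the net shift is to the right.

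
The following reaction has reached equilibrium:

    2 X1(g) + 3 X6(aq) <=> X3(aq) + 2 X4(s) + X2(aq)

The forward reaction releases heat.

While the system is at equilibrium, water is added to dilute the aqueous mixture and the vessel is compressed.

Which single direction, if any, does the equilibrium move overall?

cannot be determined

Dilution lowers every aqueous concentration by the same factor. Δn_aq = 2 − 3 = -1, so the system shifts toward the side with more dissolved moles — to the left.
Gas moles: reactants 2, products 0 (Δn_gas = -2). Compression shifts the system toward the side with fewer moles of gas — to the right.
The individual effects push in opposite directions; without quantitative information the net direction cannot be determined.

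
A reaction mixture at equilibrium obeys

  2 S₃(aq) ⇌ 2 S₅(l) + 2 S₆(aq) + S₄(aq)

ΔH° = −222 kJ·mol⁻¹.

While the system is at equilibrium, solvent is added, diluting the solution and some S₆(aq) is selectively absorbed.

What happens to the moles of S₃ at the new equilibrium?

Dilution lowers every aqueous concentration by the same factor. Δn_aq = 3 − 2 = +1, so the system shifts toward the side with more dissolved moles — to the right.
Removing S₆ (aq), a product, drives the reaction to the right.
The net shift is to the right. S₃ is a reactant, so its amount decreases.

decreases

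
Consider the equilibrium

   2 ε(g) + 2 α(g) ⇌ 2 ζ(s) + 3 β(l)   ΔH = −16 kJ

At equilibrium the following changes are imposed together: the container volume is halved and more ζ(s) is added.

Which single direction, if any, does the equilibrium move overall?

Gas moles: reactants 4, products 0 (Δn_gas = -4). Compression shifts the system toward the side with fewer moles of gas — to the right.
ζ is a pure solid; its activity is 1 regardless of amount, so Q is unaffected — no shift from this change.
Only the nonzero effect(s) matter; the net shift is to the right.

right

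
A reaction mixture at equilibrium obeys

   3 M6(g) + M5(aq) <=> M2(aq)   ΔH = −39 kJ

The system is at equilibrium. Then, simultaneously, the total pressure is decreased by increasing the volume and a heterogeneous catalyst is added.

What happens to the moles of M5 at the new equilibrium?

increases

Gas moles: reactants 3, products 0 (Δn_gas = -3). Expansion shifts the system toward the side with more moles of gas — to the left.
A catalyst speeds both forward and reverse rates equally; it changes neither Q nor K — no shift from this change.
The net shift is to the left. M5 is a reactant, so its amount increases.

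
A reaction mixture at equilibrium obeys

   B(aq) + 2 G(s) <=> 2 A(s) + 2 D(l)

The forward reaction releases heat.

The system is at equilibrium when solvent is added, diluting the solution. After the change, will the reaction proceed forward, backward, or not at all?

left

Dilution lowers every aqueous concentration by the same factor. Δn_aq = 0 − 1 = -1, so the system shifts toward the side with more dissolved moles — to the left.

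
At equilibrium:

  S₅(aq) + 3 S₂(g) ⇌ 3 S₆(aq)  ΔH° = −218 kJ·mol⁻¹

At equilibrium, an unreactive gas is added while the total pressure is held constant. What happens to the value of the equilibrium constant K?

The equilibrium constant depends only on temperature. This perturbation may move the position of equilibrium, but since T is unchanged, K itself is unchanged.

unchanged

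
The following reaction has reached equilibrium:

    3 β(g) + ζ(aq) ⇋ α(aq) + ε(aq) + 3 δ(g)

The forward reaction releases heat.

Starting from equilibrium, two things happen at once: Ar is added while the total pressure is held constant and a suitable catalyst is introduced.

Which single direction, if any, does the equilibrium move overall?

no shift

Adding inert gas at constant total pressure expands the volume, scaling every reacting partial pressure by the same factor. Δn_gas = 3 − 3 = 0, so Q is unchanged — no shift.
A catalyst speeds both forward and reverse rates equally; it changes neither Q nor K — no shift from this change.
None of the changes alters Q relative to K, so there is no net shift.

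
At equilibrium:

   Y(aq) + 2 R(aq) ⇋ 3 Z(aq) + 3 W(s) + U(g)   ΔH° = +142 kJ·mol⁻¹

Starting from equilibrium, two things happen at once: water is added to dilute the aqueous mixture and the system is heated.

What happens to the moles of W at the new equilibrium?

increases

Dilution scales every aqueous concentration by the same factor. Δn_aq = 3 − 3 = 0, so Q is unchanged — no shift.
The forward reaction is endothermic. Raising T favours the endothermic direction — shift to the right.
The net shift is to the right. W is a product, so its amount increases.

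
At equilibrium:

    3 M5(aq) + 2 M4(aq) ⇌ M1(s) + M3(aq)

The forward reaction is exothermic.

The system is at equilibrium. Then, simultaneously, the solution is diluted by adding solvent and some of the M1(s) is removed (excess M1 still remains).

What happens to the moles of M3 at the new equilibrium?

Dilution lowers every aqueous concentration by the same factor. Δn_aq = 1 − 5 = -4, so the system shifts toward the side with more dissolved moles — to the left.
M1 is a pure solid; its activity is 1 regardless of amount, so Q is unaffected — no shift from this change.
The net shift is to the left. M3 is a product, so its amount decreases.

decreases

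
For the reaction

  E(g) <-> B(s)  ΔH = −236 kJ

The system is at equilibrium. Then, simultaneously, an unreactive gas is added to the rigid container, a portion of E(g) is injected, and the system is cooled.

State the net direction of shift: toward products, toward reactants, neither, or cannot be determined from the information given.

right

At constant volume, adding an inert gas leaves every reacting species' partial pressure unchanged, so Q is unchanged — no shift from this change.
Adding E (g), a reactant, drives the reaction to the right.
The forward reaction is exothermic. Lowering T favours the exothermic direction — shift to the right.
Only the nonzero effect(s) matter; the net shift is to the right.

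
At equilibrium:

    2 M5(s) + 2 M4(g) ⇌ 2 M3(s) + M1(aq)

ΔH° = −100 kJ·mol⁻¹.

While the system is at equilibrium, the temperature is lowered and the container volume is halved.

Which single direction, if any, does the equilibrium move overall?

The forward reaction is exothermic. Lowering T favours the exothermic direction — shift to the right.
Gas moles: reactants 2, products 0 (Δn_gas = -2). Compression shifts the system toward the side with fewer moles of gas — to the right.
All effects act in the same direction — net shift to the right.

right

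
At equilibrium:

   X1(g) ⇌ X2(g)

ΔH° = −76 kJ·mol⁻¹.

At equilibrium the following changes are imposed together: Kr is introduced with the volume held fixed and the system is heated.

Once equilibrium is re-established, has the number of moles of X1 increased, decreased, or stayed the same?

At constant volume, adding an inert gas leaves every reacting species' partial pressure unchanged, so Q is unchanged — no shift from this change.
The forward reaction is exothermic. Raising T favours the endothermic direction — shift to the left.
The net shift is to the left. X1 is a reactant, so its amount increases.

increases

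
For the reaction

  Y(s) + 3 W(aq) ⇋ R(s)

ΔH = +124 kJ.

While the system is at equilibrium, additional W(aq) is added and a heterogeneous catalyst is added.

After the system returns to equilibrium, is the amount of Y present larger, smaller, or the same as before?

Adding W (aq), a reactant, drives the reaction to the right.
A catalyst speeds both forward and reverse rates equally; it changes neither Q nor K — no shift from this change.
The net shift is to the right. Y is a reactant, so its amount decreases.

decreases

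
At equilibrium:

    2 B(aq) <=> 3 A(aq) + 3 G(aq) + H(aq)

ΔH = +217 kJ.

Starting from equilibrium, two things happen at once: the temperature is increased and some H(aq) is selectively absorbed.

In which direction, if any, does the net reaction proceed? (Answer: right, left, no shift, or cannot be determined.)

The forward reaction is endothermic. Raising T favours the endothermic direction — shift to the right.
Removing H (aq), a product, drives the reaction to the right.
All effects act in the same direction — net shift to the right.

right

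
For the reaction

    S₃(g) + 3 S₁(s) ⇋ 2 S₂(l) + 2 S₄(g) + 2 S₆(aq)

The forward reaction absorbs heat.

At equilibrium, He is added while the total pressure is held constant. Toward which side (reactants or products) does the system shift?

Adding inert gas at constant total pressure expands the volume and lowers every reacting partial pressure. With Δn_gas = 2 − 1 = +1, Q moves away from K toward the side with fewer gas moles, so the system shifts toward the side with more gas moles — to the right.

right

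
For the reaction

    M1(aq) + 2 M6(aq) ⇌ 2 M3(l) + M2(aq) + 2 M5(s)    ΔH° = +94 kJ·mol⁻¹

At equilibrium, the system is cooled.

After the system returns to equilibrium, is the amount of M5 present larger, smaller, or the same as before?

decreases

The forward reaction is endothermic. Lowering T favours the exothermic direction — shift to the left.
The net shift is to the left. M5 is a product, so its amount decreases.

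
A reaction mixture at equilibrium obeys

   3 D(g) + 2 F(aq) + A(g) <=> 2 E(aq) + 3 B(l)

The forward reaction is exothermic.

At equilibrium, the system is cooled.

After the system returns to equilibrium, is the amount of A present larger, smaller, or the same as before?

decreases

The forward reaction is exothermic. Lowering T favours the exothermic direction — shift to the right.
The net shift is to the right. A is a reactant, so its amount decreases.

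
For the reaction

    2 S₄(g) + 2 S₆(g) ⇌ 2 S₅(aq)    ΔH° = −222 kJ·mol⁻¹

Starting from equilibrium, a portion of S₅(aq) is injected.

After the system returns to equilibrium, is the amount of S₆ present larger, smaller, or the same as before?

Adding S₅ (aq), a product, drives the reaction to the left.
The net shift is to the left. S₆ is a reactant, so its amount increases.

increases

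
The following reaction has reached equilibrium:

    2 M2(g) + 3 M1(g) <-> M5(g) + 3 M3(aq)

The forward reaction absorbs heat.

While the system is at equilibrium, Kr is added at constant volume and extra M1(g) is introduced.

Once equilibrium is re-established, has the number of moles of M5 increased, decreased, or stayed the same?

At constant volume, adding an inert gas leaves every reacting species' partial pressure unchanged, so Q is unchanged — no shift from this change.
Adding M1 (g), a reactant, drives the reaction to the right.
The net shift is to the right. M5 is a product, so its amount increases.

increases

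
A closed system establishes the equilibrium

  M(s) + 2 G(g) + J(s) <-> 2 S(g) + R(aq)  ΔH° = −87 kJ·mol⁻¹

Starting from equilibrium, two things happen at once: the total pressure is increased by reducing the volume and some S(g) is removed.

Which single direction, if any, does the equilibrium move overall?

right

Gas moles: reactants 2, products 2. Δn_gas = 0, so a volume change leaves Q equal to K — no shift from this change.
Removing S (g), a product, drives the reaction to the right.
Only the nonzero effect(s) matter; the net shift is to the right.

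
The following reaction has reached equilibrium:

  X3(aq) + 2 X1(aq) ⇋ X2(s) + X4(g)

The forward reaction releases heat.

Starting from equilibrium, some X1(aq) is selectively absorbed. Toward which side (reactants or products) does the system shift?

left

Removing X1 (aq), a reactant, drives the reaction to the left.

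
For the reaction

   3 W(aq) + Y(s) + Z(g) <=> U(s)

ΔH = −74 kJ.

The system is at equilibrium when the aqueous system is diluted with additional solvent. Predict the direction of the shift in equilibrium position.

left

Dilution lowers every aqueous concentration by the same factor. Δn_aq = 0 − 3 = -3, so the system shifts toward the side with more dissolved moles — to the left.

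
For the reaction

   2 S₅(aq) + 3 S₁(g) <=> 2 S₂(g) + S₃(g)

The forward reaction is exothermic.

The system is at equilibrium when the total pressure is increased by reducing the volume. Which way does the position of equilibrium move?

no shift

Gas moles: reactants 3, products 3. Δn_gas = 0, so a volume change leaves Q equal to K — no shift from this change.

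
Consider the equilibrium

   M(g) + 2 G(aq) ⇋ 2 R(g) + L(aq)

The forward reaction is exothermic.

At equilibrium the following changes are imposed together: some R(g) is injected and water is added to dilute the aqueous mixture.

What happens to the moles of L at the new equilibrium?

Adding R (g), a product, drives the reaction to the left.
Dilution lowers every aqueous concentration by the same factor. Δn_aq = 1 − 2 = -1, so the system shifts toward the side with more dissolved moles — to the left.
The net shift is to the left. L is a product, so its amount decreases.

decreases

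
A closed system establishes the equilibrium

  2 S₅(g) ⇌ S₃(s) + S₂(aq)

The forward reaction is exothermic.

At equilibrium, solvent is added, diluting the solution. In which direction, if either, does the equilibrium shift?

Dilution lowers every aqueous concentration by the same factor. Δn_aq = 1 − 0 = +1, so the system shifts toward the side with more dissolved moles — to the right.

right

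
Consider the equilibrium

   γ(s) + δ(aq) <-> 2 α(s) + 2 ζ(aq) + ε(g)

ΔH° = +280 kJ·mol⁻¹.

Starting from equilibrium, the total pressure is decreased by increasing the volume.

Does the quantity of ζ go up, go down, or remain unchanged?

increases

Gas moles: reactants 0, products 1 (Δn_gas = +1). Expansion shifts the system toward the side with more moles of gas — to the right.
The net shift is to the right. ζ is a product, so its amount increases.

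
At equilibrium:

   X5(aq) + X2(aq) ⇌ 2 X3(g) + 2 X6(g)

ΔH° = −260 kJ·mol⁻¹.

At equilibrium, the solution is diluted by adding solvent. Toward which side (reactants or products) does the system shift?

left

Dilution lowers every aqueous concentration by the same factor. Δn_aq = 0 − 2 = -2, so the system shifts toward the side with more dissolved moles — to the left.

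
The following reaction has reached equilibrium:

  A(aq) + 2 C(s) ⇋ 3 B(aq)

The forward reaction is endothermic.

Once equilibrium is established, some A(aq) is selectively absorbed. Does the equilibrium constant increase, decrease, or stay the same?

The equilibrium constant depends only on temperature. This perturbation may move the position of equilibrium, but since T is unchanged, K itself is unchanged.

unchanged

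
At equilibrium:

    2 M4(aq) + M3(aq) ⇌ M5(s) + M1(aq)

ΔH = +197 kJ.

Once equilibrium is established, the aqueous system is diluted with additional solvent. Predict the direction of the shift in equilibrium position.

Dilution lowers every aqueous concentration by the same factor. Δn_aq = 1 − 3 = -2, so the system shifts toward the side with more dissolved moles — to the left.

left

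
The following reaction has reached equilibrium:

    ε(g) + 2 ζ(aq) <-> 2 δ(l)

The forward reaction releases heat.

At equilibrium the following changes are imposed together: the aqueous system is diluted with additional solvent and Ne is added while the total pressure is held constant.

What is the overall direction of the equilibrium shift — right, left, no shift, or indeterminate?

Dilution lowers every aqueous concentration by the same factor. Δn_aq = 0 − 2 = -2, so the system shifts toward the side with more dissolved moles — to the left.
Adding inert gas at constant total pressure expands the volume and lowers every reacting partial pressure. With Δn_gas = 0 − 1 = -1, Q moves away from K toward the side with fewer gas moles, so the system shifts toward the side with more gas moles — to the left.
All effects act in the same direction — net shift to the left.

left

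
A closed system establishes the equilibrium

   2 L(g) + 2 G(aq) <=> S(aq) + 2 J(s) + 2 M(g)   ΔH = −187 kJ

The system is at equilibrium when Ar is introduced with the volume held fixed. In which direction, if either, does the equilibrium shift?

no shift

At constant volume, adding an inert gas leaves every reacting species' partial pressure unchanged, so Q is unchanged — no shift from this change.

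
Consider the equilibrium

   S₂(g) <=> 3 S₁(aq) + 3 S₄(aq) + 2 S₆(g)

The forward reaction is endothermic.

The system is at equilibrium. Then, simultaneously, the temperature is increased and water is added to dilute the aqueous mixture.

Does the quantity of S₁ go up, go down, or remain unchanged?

increases

The forward reaction is endothermic. Raising T favours the endothermic direction — shift to the right.
Dilution lowers every aqueous concentration by the same factor. Δn_aq = 6 − 0 = +6, so the system shifts toward the side with more dissolved moles — to the right.
The net shift is to the right. S₁ is a product, so its amount increases.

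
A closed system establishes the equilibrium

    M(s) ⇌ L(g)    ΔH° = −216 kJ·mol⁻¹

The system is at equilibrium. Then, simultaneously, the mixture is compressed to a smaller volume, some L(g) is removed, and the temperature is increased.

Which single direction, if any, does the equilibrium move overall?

Gas moles: reactants 0, products 1 (Δn_gas = +1). Compression shifts the system toward the side with fewer moles of gas — to the left.
Removing L (g), a product, drives the reaction to the right.
The forward reaction is exothermic. Raising T favours the endothermic direction — shift to the left.
The individual effects push in opposite directions; without quantitative information the net direction cannot be determined.

cannot be determined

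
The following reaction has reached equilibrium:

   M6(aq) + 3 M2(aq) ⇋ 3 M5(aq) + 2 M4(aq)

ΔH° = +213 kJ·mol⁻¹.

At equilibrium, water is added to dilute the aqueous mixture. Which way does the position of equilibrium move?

right

Dilution lowers every aqueous concentration by the same factor. Δn_aq = 5 − 4 = +1, so the system shifts toward the side with more dissolved moles — to the right.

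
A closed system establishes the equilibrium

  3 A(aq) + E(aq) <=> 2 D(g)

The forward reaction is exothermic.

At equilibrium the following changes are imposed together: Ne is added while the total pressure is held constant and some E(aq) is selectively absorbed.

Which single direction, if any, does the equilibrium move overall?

cannot be determined

Adding inert gas at constant total pressure expands the volume and lowers every reacting partial pressure. With Δn_gas = 2 − 0 = +2, Q moves away from K toward the side with fewer gas moles, so the system shifts toward the side with more gas moles — to the right.
Removing E (aq), a reactant, drives the reaction to the left.
The individual effects push in opposite directions; without quantitative information the net direction cannot be determined.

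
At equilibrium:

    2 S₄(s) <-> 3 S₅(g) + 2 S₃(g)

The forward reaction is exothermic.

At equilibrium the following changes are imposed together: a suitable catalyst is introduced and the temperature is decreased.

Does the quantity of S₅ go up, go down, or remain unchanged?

A catalyst speeds both forward and reverse rates equally; it changes neither Q nor K — no shift from this change.
The forward reaction is exothermic. Lowering T favours the exothermic direction — shift to the right.
The net shift is to the right. S₅ is a product, so its amount increases.

increases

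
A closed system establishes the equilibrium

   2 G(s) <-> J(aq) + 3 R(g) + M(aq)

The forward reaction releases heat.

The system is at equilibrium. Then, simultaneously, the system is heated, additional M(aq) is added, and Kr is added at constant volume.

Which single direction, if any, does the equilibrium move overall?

The forward reaction is exothermic. Raising T favours the endothermic direction — shift to the left.
Adding M (aq), a product, drives the reaction to the left.
At constant volume, adding an inert gas leaves every reacting species' partial pressure unchanged, so Q is unchanged — no shift from this change.
Only the nonzero effect(s) matter; the net shift is to the left.

left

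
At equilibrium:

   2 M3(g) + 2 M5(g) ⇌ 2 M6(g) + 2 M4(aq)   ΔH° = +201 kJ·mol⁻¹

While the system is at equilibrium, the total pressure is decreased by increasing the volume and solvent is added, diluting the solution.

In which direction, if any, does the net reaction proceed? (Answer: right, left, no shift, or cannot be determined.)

Gas moles: reactants 4, products 2 (Δn_gas = -2). Expansion shifts the system toward the side with more moles of gas — to the left.
Dilution lowers every aqueous concentration by the same factor. Δn_aq = 2 − 0 = +2, so the system shifts toward the side with more dissolved moles — to the right.
The individual effects push in opposite directions; without quantitative information the net direction cannot be determined.

cannot be determined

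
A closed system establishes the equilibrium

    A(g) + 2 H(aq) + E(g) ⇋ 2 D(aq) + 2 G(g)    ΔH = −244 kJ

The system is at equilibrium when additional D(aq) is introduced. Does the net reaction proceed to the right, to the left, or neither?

Adding D (aq), a product, drives the reaction to the left.

left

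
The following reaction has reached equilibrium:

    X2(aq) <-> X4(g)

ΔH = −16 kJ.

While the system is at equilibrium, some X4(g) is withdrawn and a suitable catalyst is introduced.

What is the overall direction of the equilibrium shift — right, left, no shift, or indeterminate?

right

Removing X4 (g), a product, drives the reaction to the right.
A catalyst speeds both forward and reverse rates equally; it changes neither Q nor K — no shift from this change.
Only the nonzero effect(s) matter; the net shift is to the right.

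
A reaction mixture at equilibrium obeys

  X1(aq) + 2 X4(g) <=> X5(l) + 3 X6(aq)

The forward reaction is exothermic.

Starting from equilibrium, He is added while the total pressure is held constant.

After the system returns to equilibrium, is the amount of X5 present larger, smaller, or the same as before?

decreases

Adding inert gas at constant total pressure expands the volume and lowers every reacting partial pressure. With Δn_gas = 0 − 2 = -2, Q moves away from K toward the side with fewer gas moles, so the system shifts toward the side with more gas moles — to the left.
The net shift is to the left. X5 is a product, so its amount decreases.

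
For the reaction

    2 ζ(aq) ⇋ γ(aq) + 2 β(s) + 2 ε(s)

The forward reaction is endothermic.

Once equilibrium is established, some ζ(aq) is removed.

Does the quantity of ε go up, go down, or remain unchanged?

Removing ζ (aq), a reactant, drives the reaction to the left.
The net shift is to the left. ε is a product, so its amount decreases.

decreases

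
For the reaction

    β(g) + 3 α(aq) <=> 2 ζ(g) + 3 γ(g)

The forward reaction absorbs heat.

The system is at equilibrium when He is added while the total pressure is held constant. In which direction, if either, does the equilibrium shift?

right

Adding inert gas at constant total pressure expands the volume and lowers every reacting partial pressure. With Δn_gas = 5 − 1 = +4, Q moves away from K toward the side with fewer gas moles, so the system shifts toward the side with more gas moles — to the right.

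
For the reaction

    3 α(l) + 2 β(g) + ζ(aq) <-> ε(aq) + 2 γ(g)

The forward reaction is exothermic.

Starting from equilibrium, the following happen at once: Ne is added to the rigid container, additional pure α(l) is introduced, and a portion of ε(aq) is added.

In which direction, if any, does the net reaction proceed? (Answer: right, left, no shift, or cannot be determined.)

left

At constant volume, adding an inert gas leaves every reacting species' partial pressure unchanged, so Q is unchanged — no shift from this change.
α is a pure liquid; its activity is 1 regardless of amount, so Q is unaffected — no shift from this change.
Adding ε (aq), a product, drives the reaction to the left.
Only the nonzero effect(s) matter; the net shift is to the left.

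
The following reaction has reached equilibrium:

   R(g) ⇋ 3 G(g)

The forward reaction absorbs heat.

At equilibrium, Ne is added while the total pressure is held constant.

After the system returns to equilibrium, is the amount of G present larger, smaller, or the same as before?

Adding inert gas at constant total pressure expands the volume and lowers every reacting partial pressure. With Δn_gas = 3 − 1 = +2, Q moves away from K toward the side with fewer gas moles, so the system shifts toward the side with more gas moles — to the right.
The net shift is to the right. G is a product, so its amount increases.

increases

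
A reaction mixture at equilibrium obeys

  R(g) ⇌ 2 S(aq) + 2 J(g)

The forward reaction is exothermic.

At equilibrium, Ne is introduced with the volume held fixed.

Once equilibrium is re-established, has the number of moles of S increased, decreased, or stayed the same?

unchanged

At constant volume, adding an inert gas leaves every reacting species' partial pressure unchanged, so Q is unchanged — no shift from this change.
No net shift occurs, so the amount of S is unchanged.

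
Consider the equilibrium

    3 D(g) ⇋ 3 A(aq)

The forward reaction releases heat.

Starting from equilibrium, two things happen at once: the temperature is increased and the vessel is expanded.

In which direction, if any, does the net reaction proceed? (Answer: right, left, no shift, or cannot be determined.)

left

The forward reaction is exothermic. Raising T favours the endothermic direction — shift to the left.
Gas moles: reactants 3, products 0 (Δn_gas = -3). Expansion shifts the system toward the side with more moles of gas — to the left.
All effects act in the same direction — net shift to the left.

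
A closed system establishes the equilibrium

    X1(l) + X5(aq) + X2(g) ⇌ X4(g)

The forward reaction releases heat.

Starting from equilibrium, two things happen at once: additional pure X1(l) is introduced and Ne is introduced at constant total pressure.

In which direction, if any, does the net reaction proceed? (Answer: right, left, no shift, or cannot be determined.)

no shift

X1 is a pure liquid; its activity is 1 regardless of amount, so Q is unaffected — no shift from this change.
Adding inert gas at constant total pressure expands the volume, scaling every reacting partial pressure by the same factor. Δn_gas = 1 − 1 = 0, so Q is unchanged — no shift.
None of the changes alters Q relative to K, so there is no net shift.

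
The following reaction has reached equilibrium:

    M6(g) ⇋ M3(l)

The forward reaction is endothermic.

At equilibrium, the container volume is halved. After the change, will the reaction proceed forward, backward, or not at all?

Gas moles: reactants 1, products 0 (Δn_gas = -1). Compression shifts the system toward the side with fewer moles of gas — to the right.

right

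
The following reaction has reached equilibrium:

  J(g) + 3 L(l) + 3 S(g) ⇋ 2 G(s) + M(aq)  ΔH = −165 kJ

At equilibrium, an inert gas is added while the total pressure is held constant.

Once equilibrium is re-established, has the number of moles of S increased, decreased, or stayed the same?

Adding inert gas at constant total pressure expands the volume and lowers every reacting partial pressure. With Δn_gas = 0 − 4 = -4, Q moves away from K toward the side with fewer gas moles, so the system shifts toward the side with more gas moles — to the left.
The net shift is to the left. S is a reactant, so its amount increases.

increases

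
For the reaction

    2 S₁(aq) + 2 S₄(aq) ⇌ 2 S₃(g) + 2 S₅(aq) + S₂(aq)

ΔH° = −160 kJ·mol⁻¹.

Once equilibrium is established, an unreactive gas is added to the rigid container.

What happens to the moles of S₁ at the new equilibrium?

At constant volume, adding an inert gas leaves every reacting species' partial pressure unchanged, so Q is unchanged — no shift from this change.
No net shift occurs, so the amount of S₁ is unchanged.

unchanged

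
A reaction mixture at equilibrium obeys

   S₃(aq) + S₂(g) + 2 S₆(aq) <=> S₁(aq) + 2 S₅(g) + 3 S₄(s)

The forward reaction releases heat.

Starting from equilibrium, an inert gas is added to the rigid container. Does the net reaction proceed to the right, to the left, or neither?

At constant volume, adding an inert gas leaves every reacting species' partial pressure unchanged, so Q is unchanged — no shift from this change.

no shift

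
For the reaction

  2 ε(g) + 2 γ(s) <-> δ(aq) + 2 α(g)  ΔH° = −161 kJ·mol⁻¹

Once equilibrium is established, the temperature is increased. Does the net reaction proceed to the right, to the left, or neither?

The forward reaction is exothermic. Raising T favours the endothermic direction — shift to the left.

left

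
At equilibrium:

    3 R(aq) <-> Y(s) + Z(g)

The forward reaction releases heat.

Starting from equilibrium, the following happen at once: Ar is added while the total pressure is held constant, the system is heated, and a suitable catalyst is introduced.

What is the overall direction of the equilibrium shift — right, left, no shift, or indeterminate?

cannot be determined

Adding inert gas at constant total pressure expands the volume and lowers every reacting partial pressure. With Δn_gas = 1 − 0 = +1, Q moves away from K toward the side with fewer gas moles, so the system shifts toward the side with more gas moles — to the right.
The forward reaction is exothermic. Raising T favours the endothermic direction — shift to the left.
A catalyst speeds both forward and reverse rates equally; it changes neither Q nor K — no shift from this change.
The individual effects push in opposite directions; without quantitative information the net direction cannot be determined.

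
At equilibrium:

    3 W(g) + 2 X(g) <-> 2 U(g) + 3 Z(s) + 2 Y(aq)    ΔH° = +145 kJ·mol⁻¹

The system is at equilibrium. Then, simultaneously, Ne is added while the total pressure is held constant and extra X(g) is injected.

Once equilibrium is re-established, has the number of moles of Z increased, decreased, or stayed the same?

Adding inert gas at constant total pressure expands the volume and lowers every reacting partial pressure. With Δn_gas = 2 − 5 = -3, Q moves away from K toward the side with fewer gas moles, so the system shifts toward the side with more gas moles — to the left.
Adding X (g), a reactant, drives the reaction to the right.
The two effects oppose each other, so the net shift — and hence the change in Z — cannot be determined from the given information.

cannot be determined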